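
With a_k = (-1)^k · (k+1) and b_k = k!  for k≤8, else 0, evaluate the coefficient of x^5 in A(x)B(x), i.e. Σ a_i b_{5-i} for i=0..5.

81

This is [x^5] in the product of the two ordinary generating functions.
Σ = 1·120 − 2·24 + 3·6 − 4·2 + 5·1 − 6·1 = 81.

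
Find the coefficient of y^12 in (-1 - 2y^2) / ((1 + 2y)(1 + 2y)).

-75776

The denominator gives the recurrence a_n = −4a_(n−1) − 4a_(n−2) for n ≥ 3; the numerator fixes a_0 = -1, a_1 = 4, a_2 = -14.
Iterating: -1, 4, -14, 40, -104, 256, -608, 1408, -3200, 7168, -15872, 34816, -75776, so a_12 = -75776.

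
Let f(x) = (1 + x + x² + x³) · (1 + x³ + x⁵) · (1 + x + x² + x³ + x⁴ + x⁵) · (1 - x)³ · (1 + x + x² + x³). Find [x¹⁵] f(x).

(1 + x + x² + x³) has coefficients 1,1,1,1 for degrees 0…3.
(1 + x³ + x⁵) has coefficients 1,0,0,1,0,1,0,0,0,0,0,0,0,0,0,0 for degrees 0…15.
Multiplying by (1 + x + x² + x³ + x⁴ + x⁵) gives running coefficients 1,1,1,2,2,3,2,2,2,1,1,0,0,0,0,0 for degrees 0…15.
Multiplying by (1 - x)³ gives running coefficients 1,-2,1,1,-2,2,-3,3,-1,-1,2,-2,2,-1,0,0 for degrees 0…15.
Finally multiplying by (1 + x + x² + x³), the product of all factors after the first has coefficients 1,-1,0,1,-2,2,-2,0,1,-2,3,-2,1,1,-1,1 for degrees 0…15.
[x¹⁵] = 1·1 + 1·(-1) + 1·1 + 1·1 = 2.

2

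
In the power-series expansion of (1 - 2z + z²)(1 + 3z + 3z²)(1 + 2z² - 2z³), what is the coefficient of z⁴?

-3

(1 - 2z + z²) has coefficients 1,-2,1 for degrees 0…2.
(1 + 3z + 3z²) has coefficients 1,3,3,0,0 for degrees 0…4.
Finally multiplying by (1 + 2z² - 2z³), the product of all factors after the first has coefficients 1,3,5,4,0 for degrees 0…4.
[z⁴] = 1·0 − 2·4 + 1·5 = -3.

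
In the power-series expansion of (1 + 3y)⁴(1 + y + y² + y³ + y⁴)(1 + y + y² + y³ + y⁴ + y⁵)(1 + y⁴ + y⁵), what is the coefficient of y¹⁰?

(1 + 3y)⁴ has coefficients 1,12,54,108,81 for degrees 0…4.
(1 + y + y² + y³ + y⁴) has coefficients 1,1,1,1,1,0,0,0,0,0,0 for degrees 0…10.
Multiplying by (1 + y + y² + y³ + y⁴ + y⁵) gives running coefficients 1,2,3,4,5,5,4,3,2,1,0 for degrees 0…10.
Finally multiplying by (1 + y⁴ + y⁵), the product of all factors after the first has coefficients 1,2,3,4,6,8,9,10,11,11,9 for degrees 0…10.
[y¹⁰] = 1·9 + 12·11 + 54·11 + 108·10 + 81·9 = 2544.

2544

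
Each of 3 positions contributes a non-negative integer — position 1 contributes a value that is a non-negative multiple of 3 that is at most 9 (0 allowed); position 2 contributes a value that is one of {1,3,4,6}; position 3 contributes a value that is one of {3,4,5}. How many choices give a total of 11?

The generating function for the choices is (1 + q³ + q⁶ + q⁹)·(q + q³ + q⁴ + q⁶)·(q³ + q⁴ + q⁵); the count is [q¹¹].
(1 + q³ + q⁶ + q⁹) has coefficients 1,0,0,1,0,0,1,0,0,1 for degrees 0…9.
(q + q³ + q⁴ + q⁶) has coefficients 0,1,0,1,1,0,1,0,0,0,0,0 for degrees 0…11.
Finally multiplying by (q³ + q⁴ + q⁵), the product of all factors after the first has coefficients 0,0,0,0,1,1,2,2,2,2,1,1 for degrees 0…11.
[q¹¹] = 1·1 + 1·2 + 1·1 + 1·0 = 4.

4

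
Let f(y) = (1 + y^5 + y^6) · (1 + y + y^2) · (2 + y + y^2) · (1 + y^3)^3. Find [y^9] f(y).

26

(1 + y^5 + y^6) has coefficients 1,0,0,0,0,1,1 for degrees 0…6.
(1 + y + y^2) has coefficients 1,1,1,0,0,0,0,0,0,0 for degrees 0…9.
Multiplying by (2 + y + y^2) gives running coefficients 2,3,4,2,1,0,0,0,0,0 for degrees 0…9.
Finally multiplying by (1 + y^3)^3, the product of all factors after the first has coefficients 2,3,4,8,10,12,12,12,12,8 for degrees 0…9.
[y^9] = 1·8 + 1·10 + 1·8 = 26.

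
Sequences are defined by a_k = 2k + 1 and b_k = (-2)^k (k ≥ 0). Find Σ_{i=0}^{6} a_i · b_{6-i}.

This is [x^6] in the product of the two ordinary generating functions.
Σ = 1·64 + 3·(-32) + 5·16 + 7·(-8) + 9·4 + 11·(-2) + 13·1 = 19.

19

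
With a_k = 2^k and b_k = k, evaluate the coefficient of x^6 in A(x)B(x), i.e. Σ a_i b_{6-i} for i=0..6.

120

Write out a_i and b_{6-i} for i = 0,…,6 and sum the products.
Σ = 1·6 + 2·5 + 4·4 + 8·3 + 16·2 + 32·1 + 64·0 = 120.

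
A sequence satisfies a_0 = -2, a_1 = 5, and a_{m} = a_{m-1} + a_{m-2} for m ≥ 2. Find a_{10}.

The ordinary generating function has denominator 1 - x - x^2.
Iterating the recurrence: a_0,…,a_{10} = -2, 5, 3, 8, 11, 19, 30, 49, 79, 128, 207.

207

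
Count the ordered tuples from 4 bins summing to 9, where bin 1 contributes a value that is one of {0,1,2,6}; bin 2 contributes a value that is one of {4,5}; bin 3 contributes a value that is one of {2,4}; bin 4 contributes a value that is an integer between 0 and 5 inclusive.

The generating function for the choices is (1 + q + q² + q⁶)·(q⁴ + q⁵)·(q² + q⁴)·(1 + q + q² + q³ + q⁴ + q⁵); the count is [q⁹].
(1 + q + q² + q⁶) has coefficients 1,1,1,0,0,0,1 for degrees 0…6.
(q⁴ + q⁵) has coefficients 0,0,0,0,1,1,0,0,0,0 for degrees 0…9.
Multiplying by (q² + q⁴) gives running coefficients 0,0,0,0,0,0,1,1,1,1 for degrees 0…9.
Finally multiplying by (1 + q + q² + q³ + q⁴ + q⁵), the product of all factors after the first has coefficients 0,0,0,0,0,0,1,2,3,4 for degrees 0…9.
[q⁹] = 1·4 + 1·3 + 1·2 + 1·0 = 9.

9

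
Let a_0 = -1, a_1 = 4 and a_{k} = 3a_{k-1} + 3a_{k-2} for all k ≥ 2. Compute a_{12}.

6175359

The ordinary generating function has denominator 1 - 3q - 3q^2.
Iterating the recurrence: a_0,…,a_{12} = -1, 4, 9, 39, 144, 549, 2079, 7884, 29889, 113319, 429624, 1628829, 6175359.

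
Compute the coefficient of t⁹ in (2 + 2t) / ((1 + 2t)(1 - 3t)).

Partial fractions give a closed form: a_n = (2/5)·(-2)^n + (8/5)·3^n.
At n = 9: a_9 = 31288.

31288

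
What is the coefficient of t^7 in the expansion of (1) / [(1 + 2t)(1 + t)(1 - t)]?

Partial fractions give a closed form: a_n = (4/3)·(-2)^n + (-1/2)·(-1)^n + (1/6)·1^n.
At n = 7: a_7 = -170.

-170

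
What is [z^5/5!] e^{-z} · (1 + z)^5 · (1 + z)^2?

The EGF product rule gives c_5 = Σ_{k_1+k_2+k_3=5} C(5; k_1,k_2,k_3) · ∏ g_i(k_i), where e^{-z} gives (-1)^k; (1+z)^5 gives the falling factorial (5)_k; (1+z)^2 gives the falling factorial (2)_k.
g_1(k) for k = 0…5: 1, -1, 1, -1, 1, -1.
g_2(k) for k = 0…5: 1, 5, 20, 60, 120, 120.
g_3(k) for k = 0…5: 1, 2, 2, 0, 0, 0.
First combine the last two factors: h(k) = Σ_j C(k,j)·g_2(j)·g_3(k−j) for k = 0…5: 1, 7, 42, 210, 840, 2520.
c_5 = Σ_k C(5,k)·g_1(k)·h(5−k) = 1·1·2520 + 5·(-1)·840 + 10·1·210 + 10·(-1)·42 + 5·1·7 + 1·(-1)·1 = 2520 − 4200 + 2100 − 420 + 35 − 1 = 34.

34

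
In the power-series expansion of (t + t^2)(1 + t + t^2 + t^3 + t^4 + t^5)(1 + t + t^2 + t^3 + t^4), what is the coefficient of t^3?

(t + t^2) has coefficients 0,1,1 for degrees 0…2.
(1 + t + t^2 + t^3 + t^4 + t^5) has coefficients 1,1,1,1 for degrees 0…3.
Finally multiplying by (1 + t + t^2 + t^3 + t^4), the product of all factors after the first has coefficients 1,2,3,4 for degrees 0…3.
[t^3] = 1·3 + 1·2 = 5.

5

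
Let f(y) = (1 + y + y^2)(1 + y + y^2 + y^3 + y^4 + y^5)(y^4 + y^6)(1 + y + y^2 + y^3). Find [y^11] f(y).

(1 + y + y^2) has coefficients 1,1,1 for degrees 0…2.
(1 + y + y^2 + y^3 + y^4 + y^5) has coefficients 1,1,1,1,1,1,0,0,0,0,0,0 for degrees 0…11.
Multiplying by (y^4 + y^6) gives running coefficients 0,0,0,0,1,1,2,2,2,2,1,1 for degrees 0…11.
Finally multiplying by (1 + y + y^2 + y^3), the product of all factors after the first has coefficients 0,0,0,0,1,2,4,6,7,8,7,6 for degrees 0…11.
[y^11] = 1·6 + 1·7 + 1·8 = 21.

21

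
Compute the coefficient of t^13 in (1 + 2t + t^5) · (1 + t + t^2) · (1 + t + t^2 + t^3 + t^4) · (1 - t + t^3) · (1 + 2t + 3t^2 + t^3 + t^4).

(1 + 2t + t^5) has coefficients 1,2,0,0,0,1 for degrees 0…5.
(1 + t + t^2) has coefficients 1,1,1,0,0,0,0,0,0,0,0,0,0,0 for degrees 0…13.
Multiplying by (1 + t + t^2 + t^3 + t^4) gives running coefficients 1,2,3,3,3,2,1,0,0,0,0,0,0,0 for degrees 0…13.
Multiplying by (1 - t + t^3) gives running coefficients 1,1,1,1,2,2,2,2,2,1,0,0,0,0 for degrees 0…13.
Finally multiplying by (1 + 2t + 3t^2 + t^3 + t^4), the product of all factors after the first has coefficients 1,3,6,7,9,11,14,15,16,15,12,7,3,1 for degrees 0…13.
[t^13] = 1·1 + 2·3 + 1·16 = 23.

23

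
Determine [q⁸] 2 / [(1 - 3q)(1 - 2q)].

38342

Partial fractions give a closed form: a_n = (6)·3^n + (-4)·2^n.
At n = 8: a_8 = 38342.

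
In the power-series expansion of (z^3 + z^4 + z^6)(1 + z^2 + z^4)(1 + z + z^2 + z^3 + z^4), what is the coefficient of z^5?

(z^3 + z^4 + z^6) has coefficients 0,0,0,1,1,0 for degrees 0…5.
(1 + z^2 + z^4) has coefficients 1,0,1,0,1,0 for degrees 0…5.
Finally multiplying by (1 + z + z^2 + z^3 + z^4), the product of all factors after the first has coefficients 1,1,2,2,3,2 for degrees 0…5.
[z^5] = 1·2 + 1·1 = 3.

3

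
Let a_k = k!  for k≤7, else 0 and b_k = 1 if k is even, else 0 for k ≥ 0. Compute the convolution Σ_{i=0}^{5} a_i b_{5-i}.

The convolution is the t^5 coefficient of A(t)B(t).
Σ = 1·0 + 1·1 + 2·0 + 6·1 + 24·0 + 120·1 = 127.

127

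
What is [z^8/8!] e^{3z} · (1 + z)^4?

The EGF product rule gives c_8 = Σ_{k_1+k_2=8} C(8; k_1,k_2) · ∏ g_i(k_i), where e^{3z} gives (3)^k; (1+z)^4 gives the falling factorial (4)_k.
g_1(k) for k = 0…8: 1, 3, 9, 27, 81, 243, 729, 2187, 6561.
g_2(k) for k = 0…8: 1, 4, 12, 24, 24, 0, 0, 0, 0.
c_8 = Σ_k C(8,k)·g_1(k)·g_2(8−k) = 70·81·24 + 56·243·24 + 28·729·12 + 8·2187·4 + 1·6561·1 = 136080 + 326592 + 244944 + 69984 + 6561 = 784161.

784161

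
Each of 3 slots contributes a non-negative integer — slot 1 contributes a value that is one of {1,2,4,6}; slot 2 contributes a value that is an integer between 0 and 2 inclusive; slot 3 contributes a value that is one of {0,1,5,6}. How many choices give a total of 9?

The generating function for the choices is (y + y² + y⁴ + y⁶)·(1 + y + y²)·(1 + y + y⁵ + y⁶); the count is [y⁹].
(y + y² + y⁴ + y⁶) has coefficients 0,1,1,0,1,0,1 for degrees 0…6.
(1 + y + y²) has coefficients 1,1,1,0,0,0,0,0,0,0 for degrees 0…9.
Finally multiplying by (1 + y + y⁵ + y⁶), the product of all factors after the first has coefficients 1,2,2,1,0,1,2,2,1,0 for degrees 0…9.
[y⁹] = 1·1 + 1·2 + 1·1 + 1·1 = 5.

5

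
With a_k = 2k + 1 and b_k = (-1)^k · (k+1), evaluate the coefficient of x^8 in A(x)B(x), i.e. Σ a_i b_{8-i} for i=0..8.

This is [x^8] in the product of the two ordinary generating functions.
Σ = 1·9 + 3·(-8) + 5·7 + 7·(-6) + 9·5 + 11·(-4) + 13·3 + 15·(-2) + 17·1 = 5.

5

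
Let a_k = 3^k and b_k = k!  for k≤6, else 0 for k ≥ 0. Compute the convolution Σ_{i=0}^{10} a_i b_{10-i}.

209952

The convolution is the t^10 coefficient of A(t)B(t).
Σ = 1·0 + 3·0 + 9·0 + 27·0 + 81·720 + 243·120 + 729·24 + 2187·6 + 6561·2 + 19683·1 + 59049·1 = 209952.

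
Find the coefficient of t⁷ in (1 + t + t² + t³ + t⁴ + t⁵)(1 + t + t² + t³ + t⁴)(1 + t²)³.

32

(1 + t + t² + t³ + t⁴ + t⁵) has coefficients 1,1,1,1,1,1 for degrees 0…5.
(1 + t + t² + t³ + t⁴) has coefficients 1,1,1,1,1,0,0,0 for degrees 0…7.
Finally multiplying by (1 + t²)³, the product of all factors after the first has coefficients 1,1,4,4,7,6,7,4 for degrees 0…7.
[t⁷] = 1·4 + 1·7 + 1·6 + 1·7 + 1·4 + 1·4 = 32.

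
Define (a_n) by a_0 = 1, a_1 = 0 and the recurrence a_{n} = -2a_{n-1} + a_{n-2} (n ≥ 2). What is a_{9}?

The ordinary generating function has denominator 1 + 2y - y^2.
Iterating the recurrence: a_0,…,a_{9} = 1, 0, 1, -2, 5, -12, 29, -70, 169, -408.

-408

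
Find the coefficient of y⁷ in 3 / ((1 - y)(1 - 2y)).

Partial fractions give a closed form: a_n = (-3)·1^n + (6)·2^n.
At n = 7: a_7 = 765.

765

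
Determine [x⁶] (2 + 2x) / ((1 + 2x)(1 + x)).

128

Partial fractions give a closed form: a_n = (2)·(-2)^n.
At n = 6: a_6 = 128.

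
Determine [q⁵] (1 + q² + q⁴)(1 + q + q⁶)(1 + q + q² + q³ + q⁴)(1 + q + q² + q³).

17

(1 + q² + q⁴) has coefficients 1,0,1,0,1 for degrees 0…4.
(1 + q + q⁶) has coefficients 1,1,0,0,0,0 for degrees 0…5.
Multiplying by (1 + q + q² + q³ + q⁴) gives running coefficients 1,2,2,2,2,1 for degrees 0…5.
Finally multiplying by (1 + q + q² + q³), the product of all factors after the first has coefficients 1,3,5,7,8,7 for degrees 0…5.
[q⁵] = 1·7 + 1·7 + 1·3 = 17.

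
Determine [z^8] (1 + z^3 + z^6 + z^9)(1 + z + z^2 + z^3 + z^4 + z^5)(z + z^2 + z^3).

(1 + z^3 + z^6 + z^9) has coefficients 1,0,0,1,0,0,1,0,0 for degrees 0…8.
(1 + z + z^2 + z^3 + z^4 + z^5) has coefficients 1,1,1,1,1,1,0,0,0 for degrees 0…8.
Finally multiplying by (z + z^2 + z^3), the product of all factors after the first has coefficients 0,1,2,3,3,3,3,2,1 for degrees 0…8.
[z^8] = 1·1 + 1·3 + 1·2 = 6.

6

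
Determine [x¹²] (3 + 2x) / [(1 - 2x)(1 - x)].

Partial fractions give a closed form: a_n = (8)·2^n + (-5)·1^n.
At n = 12: a_12 = 32763.

32763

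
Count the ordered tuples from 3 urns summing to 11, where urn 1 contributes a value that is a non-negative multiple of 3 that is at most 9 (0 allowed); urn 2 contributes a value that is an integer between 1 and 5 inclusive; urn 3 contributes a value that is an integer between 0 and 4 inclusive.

9

The generating function for the choices is (1 + x³ + x⁶ + x⁹)·(x + x² + x³ + x⁴ + x⁵)·(1 + x + x² + x³ + x⁴); the count is [x¹¹].
(1 + x³ + x⁶ + x⁹) has coefficients 1,0,0,1,0,0,1,0,0,1 for degrees 0…9.
(x + x² + x³ + x⁴ + x⁵) has coefficients 0,1,1,1,1,1,0,0,0,0,0,0 for degrees 0…11.
Finally multiplying by (1 + x + x² + x³ + x⁴), the product of all factors after the first has coefficients 0,1,2,3,4,5,4,3,2,1,0,0 for degrees 0…11.
[x¹¹] = 1·0 + 1·2 + 1·5 + 1·2 = 9.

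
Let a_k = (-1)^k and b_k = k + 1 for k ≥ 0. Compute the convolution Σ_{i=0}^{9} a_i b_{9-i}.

Write out a_i and b_{9-i} for i = 0,…,9 and sum the products.
Σ = 1·10 − 1·9 + 1·8 − 1·7 + 1·6 − 1·5 + 1·4 − 1·3 + 1·2 − 1·1 = 5.

5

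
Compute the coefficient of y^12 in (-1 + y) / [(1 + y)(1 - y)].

-1

Partial fractions give a closed form: a_n = (-1)·(-1)^n.
At n = 12: a_12 = -1.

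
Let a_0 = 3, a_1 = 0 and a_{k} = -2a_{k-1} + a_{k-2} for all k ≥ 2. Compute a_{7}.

The ordinary generating function has denominator 1 + 2t - t^2.
Iterating the recurrence: a_0,…,a_{7} = 3, 0, 3, -6, 15, -36, 87, -210.

-210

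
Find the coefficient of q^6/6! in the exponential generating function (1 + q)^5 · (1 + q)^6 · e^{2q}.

1660096

The EGF product rule gives c_6 = Σ_{k_1+k_2+k_3=6} C(6; k_1,k_2,k_3) · ∏ g_i(k_i), where (1+q)^5 gives the falling factorial (5)_k; (1+q)^6 gives the falling factorial (6)_k; e^{2q} gives (2)^k.
g_1(k) for k = 0…6: 1, 5, 20, 60, 120, 120, 0.
g_2(k) for k = 0…6: 1, 6, 30, 120, 360, 720, 720.
g_3(k) for k = 0…6: 1, 2, 4, 8, 16, 32, 64.
First combine the last two factors: h(k) = Σ_j C(k,j)·g_2(j)·g_3(k−j) for k = 0…6: 1, 8, 58, 380, 2248, 12032, 58576.
c_6 = Σ_k C(6,k)·g_1(k)·h(6−k) = 1·1·58576 + 6·5·12032 + 15·20·2248 + 20·60·380 + 15·120·58 + 6·120·8 = 58576 + 360960 + 674400 + 456000 + 104400 + 5760 = 1660096.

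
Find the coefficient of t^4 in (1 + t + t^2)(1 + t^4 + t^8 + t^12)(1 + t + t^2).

(1 + t + t^2) has coefficients 1,1,1 for degrees 0…2.
(1 + t^4 + t^8 + t^12) has coefficients 1,0,0,0,1 for degrees 0…4.
Finally multiplying by (1 + t + t^2), the product of all factors after the first has coefficients 1,1,1,0,1 for degrees 0…4.
[t^4] = 1·1 + 1·0 + 1·1 = 2.

2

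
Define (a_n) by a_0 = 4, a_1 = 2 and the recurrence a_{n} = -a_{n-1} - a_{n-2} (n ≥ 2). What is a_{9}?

The ordinary generating function has denominator 1 + y + y^2.
Iterating the recurrence: a_0,…,a_{9} = 4, 2, -6, 4, 2, -6, 4, 2, -6, 4.

4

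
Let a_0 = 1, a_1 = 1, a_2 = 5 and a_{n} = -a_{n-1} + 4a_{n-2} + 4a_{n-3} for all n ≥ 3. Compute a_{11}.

The ordinary generating function has denominator 1 + q - 4q^2 - 4q^3.
Iterating the recurrence: a_0,…,a_{11} = 1, 1, 5, 3, 21, 11, 85, 43, 341, 171, 1365, 683.

683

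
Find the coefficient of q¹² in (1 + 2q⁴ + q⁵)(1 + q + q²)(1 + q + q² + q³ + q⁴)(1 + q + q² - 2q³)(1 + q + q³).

-8

(1 + 2q⁴ + q⁵) has coefficients 1,0,0,0,2,1 for degrees 0…5.
(1 + q + q²) has coefficients 1,1,1,0,0,0,0,0,0,0,0,0,0 for degrees 0…12.
Multiplying by (1 + q + q² + q³ + q⁴) gives running coefficients 1,2,3,3,3,2,1,0,0,0,0,0,0 for degrees 0…12.
Multiplying by (1 + q + q² - 2q³) gives running coefficients 1,3,6,6,5,2,0,-3,-3,-2,0,0,0 for degrees 0…12.
Finally multiplying by (1 + q + q³), the product of all factors after the first has coefficients 1,4,9,13,14,13,8,2,-4,-5,-5,-3,-2 for degrees 0…12.
[q¹²] = 1·(-2) + 2·(-4) + 1·2 = -8.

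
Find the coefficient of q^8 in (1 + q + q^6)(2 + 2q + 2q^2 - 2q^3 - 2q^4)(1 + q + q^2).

(1 + q + q^6) has coefficients 1,1,0,0,0,0,1 for degrees 0…6.
(2 + 2q + 2q^2 - 2q^3 - 2q^4) has coefficients 2,2,2,-2,-2,0,0,0,0 for degrees 0…8.
Finally multiplying by (1 + q + q^2), the product of all factors after the first has coefficients 2,4,6,2,-2,-4,-2,0,0 for degrees 0…8.
[q^8] = 1·0 + 1·0 + 1·6 = 6.

6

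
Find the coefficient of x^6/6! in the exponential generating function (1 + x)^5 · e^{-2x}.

64

The EGF product rule gives c_6 = Σ_{k_1+k_2=6} C(6; k_1,k_2) · ∏ g_i(k_i), where (1+x)^5 gives the falling factorial (5)_k; e^{-2x} gives (-2)^k.
g_1(k) for k = 0…6: 1, 5, 20, 60, 120, 120, 0.
g_2(k) for k = 0…6: 1, -2, 4, -8, 16, -32, 64.
c_6 = Σ_k C(6,k)·g_1(k)·g_2(6−k) = 1·1·64 + 6·5·(-32) + 15·20·16 + 20·60·(-8) + 15·120·4 + 6·120·(-2) = 64 − 960 + 4800 − 9600 + 7200 − 1440 = 64.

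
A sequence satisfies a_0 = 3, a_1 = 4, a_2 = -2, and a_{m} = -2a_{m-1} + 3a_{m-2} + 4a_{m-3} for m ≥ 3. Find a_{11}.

The ordinary generating function has denominator 1 + 2t - 3t^2 - 4t^3.
Iterating the recurrence: a_0,…,a_{11} = 3, 4, -2, 28, -46, 168, -362, 1044, -2502, 6688, -16706, 43468.

43468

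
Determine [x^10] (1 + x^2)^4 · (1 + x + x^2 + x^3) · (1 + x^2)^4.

126

(1 + x^2)^4 has coefficients 1,0,4,0,6,0,4,0,1 for degrees 0…8.
(1 + x + x^2 + x^3) has coefficients 1,1,1,1,0,0,0,0,0,0,0 for degrees 0…10.
Finally multiplying by (1 + x^2)^4, the product of all factors after the first has coefficients 1,1,5,5,10,10,10,10,5,5,1 for degrees 0…10.
[x^10] = 1·1 + 4·5 + 6·10 + 4·10 + 1·5 = 126.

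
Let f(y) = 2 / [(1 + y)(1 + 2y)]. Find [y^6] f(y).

254

Partial fractions give a closed form: a_n = (-2)·(-1)^n + (4)·(-2)^n.
At n = 6: a_6 = 254.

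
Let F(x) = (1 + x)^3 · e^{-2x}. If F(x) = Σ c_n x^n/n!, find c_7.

The EGF product rule gives c_7 = Σ_{k_1+k_2=7} C(7; k_1,k_2) · ∏ g_i(k_i), where (1+x)^3 gives the falling factorial (3)_k; e^{-2x} gives (-2)^k.
g_1(k) for k = 0…7: 1, 3, 6, 6, 0, 0, 0, 0.
g_2(k) for k = 0…7: 1, -2, 4, -8, 16, -32, 64, -128.
c_7 = Σ_k C(7,k)·g_1(k)·g_2(7−k) = 1·1·(-128) + 7·3·64 + 21·6·(-32) + 35·6·16 = −128 + 1344 − 4032 + 3360 = 544.

544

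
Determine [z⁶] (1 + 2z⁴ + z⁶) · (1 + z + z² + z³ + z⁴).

(1 + 2z⁴ + z⁶) has coefficients 1,0,0,0,2,0,1 for degrees 0…6.
(1 + z + z² + z³ + z⁴) has coefficients 1,1,1,1,1,0,0 for degrees 0…6.
[z⁶] = 1·0 + 2·1 + 1·1 = 3.

3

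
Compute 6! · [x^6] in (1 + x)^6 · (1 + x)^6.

665280

The EGF product rule gives c_6 = Σ_{k_1+k_2=6} C(6; k_1,k_2) · ∏ g_i(k_i), where (1+x)^6 gives the falling factorial (6)_k; (1+x)^6 gives the falling factorial (6)_k.
g_1(k) for k = 0…6: 1, 6, 30, 120, 360, 720, 720.
g_2(k) for k = 0…6: 1, 6, 30, 120, 360, 720, 720.
c_6 = Σ_k C(6,k)·g_1(k)·g_2(6−k) = 1·1·720 + 6·6·720 + 15·30·360 + 20·120·120 + 15·360·30 + 6·720·6 + 1·720·1 = 720 + 25920 + 162000 + 288000 + 162000 + 25920 + 720 = 665280.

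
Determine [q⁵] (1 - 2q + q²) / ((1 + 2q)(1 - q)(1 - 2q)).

Partial fractions give a closed form: a_n = (3/4)·(-2)^n + (1/4)·2^n.
At n = 5: a_5 = -16.

-16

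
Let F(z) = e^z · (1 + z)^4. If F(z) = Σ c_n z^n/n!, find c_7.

The EGF product rule gives c_7 = Σ_{k_1+k_2=7} C(7; k_1,k_2) · ∏ g_i(k_i), where e^z gives (1)^k; (1+z)^4 gives the falling factorial (4)_k.
g_1(k) for k = 0…7: 1, 1, 1, 1, 1, 1, 1, 1.
g_2(k) for k = 0…7: 1, 4, 12, 24, 24, 0, 0, 0.
c_7 = Σ_k C(7,k)·g_1(k)·g_2(7−k) = 35·1·24 + 35·1·24 + 21·1·12 + 7·1·4 + 1·1·1 = 840 + 840 + 252 + 28 + 1 = 1961.

1961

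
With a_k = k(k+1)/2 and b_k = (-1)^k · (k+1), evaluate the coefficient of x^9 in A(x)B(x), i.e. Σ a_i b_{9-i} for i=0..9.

The convolution is the x^9 coefficient of A(x)B(x).
Σ = 0·(-10) + 1·9 + 3·(-8) + 6·7 + 10·(-6) + 15·5 + 21·(-4) + 28·3 + 36·(-2) + 45·1 = 15.

15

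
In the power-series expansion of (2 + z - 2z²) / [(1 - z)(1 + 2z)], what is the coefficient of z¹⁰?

The denominator gives the recurrence a_n = −a_(n−1) + 2a_(n−2) for n ≥ 3; the numerator fixes a_0 = 2, a_1 = -1, a_2 = 3.
Iterating: 2, -1, 3, -5, 11, -21, 43, -85, 171, -341, 683, so a_10 = 683.

683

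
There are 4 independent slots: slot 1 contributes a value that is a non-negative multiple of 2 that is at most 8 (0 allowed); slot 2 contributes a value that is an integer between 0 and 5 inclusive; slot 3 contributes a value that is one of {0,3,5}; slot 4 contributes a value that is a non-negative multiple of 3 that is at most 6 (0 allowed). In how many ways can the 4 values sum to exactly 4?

The generating function for the choices is (1 + t² + t⁴ + t⁶ + t⁸)·(1 + t + t² + t³ + t⁴ + t⁵)·(1 + t³ + t⁵)·(1 + t³ + t⁶); the count is [t⁴].
(1 + t² + t⁴ + t⁶ + t⁸) has coefficients 1,0,1,0,1 for degrees 0…4.
(1 + t + t² + t³ + t⁴ + t⁵) has coefficients 1,1,1,1,1 for degrees 0…4.
Multiplying by (1 + t³ + t⁵) gives running coefficients 1,1,1,2,2 for degrees 0…4.
Finally multiplying by (1 + t³ + t⁶), the product of all factors after the first has coefficients 1,1,1,3,3 for degrees 0…4.
[t⁴] = 1·3 + 1·1 + 1·1 = 5.

5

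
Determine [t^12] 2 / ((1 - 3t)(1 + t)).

797162

Partial fractions give a closed form: a_n = (3/2)·3^n + (1/2)·(-1)^n.
At n = 12: a_12 = 797162.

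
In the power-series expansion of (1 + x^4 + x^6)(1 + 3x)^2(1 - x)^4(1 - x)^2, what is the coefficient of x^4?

(1 + x^4 + x^6) has coefficients 1,0,0,0,1 for degrees 0…4.
(1 + 3x)^2 has coefficients 1,6,9,0,0 for degrees 0…4.
Multiplying by (1 - x)^4 gives running coefficients 1,2,-9,-4,31 for degrees 0…4.
Finally multiplying by (1 - x)^2, the product of all factors after the first has coefficients 1,0,-12,16,30 for degrees 0…4.
[x^4] = 1·30 + 1·1 = 31.

31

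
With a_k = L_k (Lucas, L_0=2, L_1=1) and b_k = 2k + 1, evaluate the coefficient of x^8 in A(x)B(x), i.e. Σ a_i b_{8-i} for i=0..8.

This is [x^8] in the product of the two ordinary generating functions.
Σ = 2·17 + 1·15 + 3·13 + 4·11 + 7·9 + 11·7 + 18·5 + 29·3 + 47·1 = 496.

496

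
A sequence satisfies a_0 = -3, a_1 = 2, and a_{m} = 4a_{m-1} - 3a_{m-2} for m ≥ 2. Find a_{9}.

The ordinary generating function has denominator 1 - 4q + 3q^2.
Iterating the recurrence: a_0,…,a_{9} = -3, 2, 17, 62, 197, 602, 1817, 5462, 16397, 49202.

49202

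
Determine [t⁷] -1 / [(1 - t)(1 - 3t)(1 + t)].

-2460

Partial fractions give a closed form: a_n = (1/4)·1^n + (-9/8)·3^n + (-1/8)·(-1)^n.
At n = 7: a_7 = -2460.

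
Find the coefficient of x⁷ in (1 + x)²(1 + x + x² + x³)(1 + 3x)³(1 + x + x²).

(1 + x)² has coefficients 1,2,1 for degrees 0…2.
(1 + x + x² + x³) has coefficients 1,1,1,1,0,0,0,0 for degrees 0…7.
Multiplying by (1 + 3x)³ gives running coefficients 1,10,37,64,63,54,27,0 for degrees 0…7.
Finally multiplying by (1 + x + x²), the product of all factors after the first has coefficients 1,11,48,111,164,181,144,81 for degrees 0…7.
[x⁷] = 1·81 + 2·144 + 1·181 = 550.

550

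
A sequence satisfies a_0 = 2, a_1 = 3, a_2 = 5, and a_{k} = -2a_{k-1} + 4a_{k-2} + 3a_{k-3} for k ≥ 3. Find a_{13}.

The ordinary generating function has denominator 1 + 2y - 4y^2 - 3y^3.
Iterating the recurrence: a_0,…,a_{13} = 2, 3, 5, 8, 13, 21, 34, 55, 89, 144, 233, 377, 610, 987.

987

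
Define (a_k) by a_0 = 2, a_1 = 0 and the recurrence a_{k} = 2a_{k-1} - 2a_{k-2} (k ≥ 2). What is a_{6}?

16

The ordinary generating function has denominator 1 - 2q + 2q^2.
Iterating the recurrence: a_0,…,a_{6} = 2, 0, -4, -8, -8, 0, 16.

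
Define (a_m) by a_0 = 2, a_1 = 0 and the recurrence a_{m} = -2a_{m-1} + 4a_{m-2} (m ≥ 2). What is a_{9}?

The ordinary generating function has denominator 1 + 2y - 4y^2.
Iterating the recurrence: a_0,…,a_{9} = 2, 0, 8, -16, 64, -192, 640, -2048, 6656, -21504.

-21504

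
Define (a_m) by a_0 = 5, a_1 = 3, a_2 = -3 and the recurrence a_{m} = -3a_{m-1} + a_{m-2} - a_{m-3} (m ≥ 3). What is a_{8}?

The ordinary generating function has denominator 1 + 3t - t^2 + t^3.
Iterating the recurrence: a_0,…,a_{8} = 5, 3, -3, 7, -27, 91, -307, 1039, -3515.

-3515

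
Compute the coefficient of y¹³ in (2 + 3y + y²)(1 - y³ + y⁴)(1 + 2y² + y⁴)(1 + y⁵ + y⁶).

3

(2 + 3y + y²) has coefficients 2,3,1 for degrees 0…2.
(1 - y³ + y⁴) has coefficients 1,0,0,-1,1,0,0,0,0,0,0,0,0,0 for degrees 0…13.
Multiplying by (1 + 2y² + y⁴) gives running coefficients 1,0,2,-1,2,-2,2,-1,1,0,0,0,0,0 for degrees 0…13.
Finally multiplying by (1 + y⁵ + y⁶), the product of all factors after the first has coefficients 1,0,2,-1,2,-1,3,1,2,1,0,0,1,0 for degrees 0…13.
[y¹³] = 2·0 + 3·1 + 1·0 = 3.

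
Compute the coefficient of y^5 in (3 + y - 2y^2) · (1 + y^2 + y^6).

0

(3 + y - 2y^2) has coefficients 3,1,-2 for degrees 0…2.
(1 + y^2 + y^6) has coefficients 1,0,1,0,0,0 for degrees 0…5.
[y^5] = 3·0 + 1·0 − 2·0 = 0.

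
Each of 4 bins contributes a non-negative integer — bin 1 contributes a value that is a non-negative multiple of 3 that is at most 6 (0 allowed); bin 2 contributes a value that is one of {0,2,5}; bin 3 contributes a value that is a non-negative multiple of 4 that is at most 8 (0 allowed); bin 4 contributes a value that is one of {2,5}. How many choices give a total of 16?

The generating function for the choices is (1 + y^3 + y^6)·(1 + y^2 + y^5)·(1 + y^4 + y^8)·(y^2 + y^5); the count is [y^16].
(1 + y^3 + y^6) has coefficients 1,0,0,1,0,0,1 for degrees 0…6.
(1 + y^2 + y^5) has coefficients 1,0,1,0,0,1,0,0,0,0,0,0,0,0,0,0,0 for degrees 0…16.
Multiplying by (1 + y^4 + y^8) gives running coefficients 1,0,1,0,1,1,1,0,1,1,1,0,0,1,0,0,0 for degrees 0…16.
Finally multiplying by (y^2 + y^5), the product of all factors after the first has coefficients 0,0,1,0,1,1,1,2,1,1,2,2,1,1,1,2,0 for degrees 0…16.
[y^16] = 1·0 + 1·1 + 1·2 = 3.

3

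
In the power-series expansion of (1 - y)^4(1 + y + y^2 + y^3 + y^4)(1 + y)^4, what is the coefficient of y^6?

-2

(1 - y)^4 has coefficients 1,-4,6,-4,1 for degrees 0…4.
(1 + y + y^2 + y^3 + y^4) has coefficients 1,1,1,1,1,0,0 for degrees 0…6.
Finally multiplying by (1 + y)^4, the product of all factors after the first has coefficients 1,5,11,15,16,15,11 for degrees 0…6.
[y^6] = 1·11 − 4·15 + 6·16 − 4·15 + 1·11 = -2.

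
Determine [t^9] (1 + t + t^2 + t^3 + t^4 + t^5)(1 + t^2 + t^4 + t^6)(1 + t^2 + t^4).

(1 + t + t^2 + t^3 + t^4 + t^5) has coefficients 1,1,1,1,1,1 for degrees 0…5.
(1 + t^2 + t^4 + t^6) has coefficients 1,0,1,0,1,0,1,0,0,0 for degrees 0…9.
Finally multiplying by (1 + t^2 + t^4), the product of all factors after the first has coefficients 1,0,2,0,3,0,3,0,2,0 for degrees 0…9.
[t^9] = 1·0 + 1·2 + 1·0 + 1·3 + 1·0 + 1·3 = 8.

8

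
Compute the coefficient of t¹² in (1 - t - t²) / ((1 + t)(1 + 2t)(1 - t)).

Partial fractions give a closed form: a_n = (-1/2)·(-1)^n + (5/3)·(-2)^n + (-1/6)·1^n.
At n = 12: a_12 = 6826.

6826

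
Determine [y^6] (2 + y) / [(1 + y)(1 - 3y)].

The denominator gives the recurrence a_n = 2a_(n−1) + 3a_(n−2) for n ≥ 3; the numerator fixes a_0 = 2, a_1 = 5, a_2 = 16.
Iterating: 2, 5, 16, 47, 142, 425, 1276, so a_6 = 1276.

1276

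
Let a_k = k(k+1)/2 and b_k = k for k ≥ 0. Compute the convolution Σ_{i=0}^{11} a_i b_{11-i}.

The convolution is the t^11 coefficient of A(t)B(t).
Σ = 0·11 + 1·10 + 3·9 + 6·8 + 10·7 + 15·6 + 21·5 + 28·4 + 36·3 + 45·2 + 55·1 + 66·0 = 715.

715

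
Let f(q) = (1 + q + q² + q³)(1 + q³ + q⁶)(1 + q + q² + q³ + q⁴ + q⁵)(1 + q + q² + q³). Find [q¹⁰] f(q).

29

(1 + q + q² + q³) has coefficients 1,1,1,1 for degrees 0…3.
(1 + q³ + q⁶) has coefficients 1,0,0,1,0,0,1,0,0,0,0 for degrees 0…10.
Multiplying by (1 + q + q² + q³ + q⁴ + q⁵) gives running coefficients 1,1,1,2,2,2,2,2,2,1,1 for degrees 0…10.
Finally multiplying by (1 + q + q² + q³), the product of all factors after the first has coefficients 1,2,3,5,6,7,8,8,8,7,6 for degrees 0…10.
[q¹⁰] = 1·6 + 1·7 + 1·8 + 1·8 = 29.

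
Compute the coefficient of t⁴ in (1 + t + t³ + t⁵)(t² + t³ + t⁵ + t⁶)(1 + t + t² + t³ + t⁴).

4

(1 + t + t³ + t⁵) has coefficients 1,1,0,1,0 for degrees 0…4.
(t² + t³ + t⁵ + t⁶) has coefficients 0,0,1,1,0 for degrees 0…4.
Finally multiplying by (1 + t + t² + t³ + t⁴), the product of all factors after the first has coefficients 0,0,1,2,2 for degrees 0…4.
[t⁴] = 1·2 + 1·2 + 1·0 = 4.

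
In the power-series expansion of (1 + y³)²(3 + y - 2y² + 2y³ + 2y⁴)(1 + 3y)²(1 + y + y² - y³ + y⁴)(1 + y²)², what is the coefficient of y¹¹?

494

(1 + y³)² has coefficients 1,0,0,2,0,0,1 for degrees 0…6.
(3 + y - 2y² + 2y³ + 2y⁴) has coefficients 3,1,-2,2,2,0,0,0,0,0,0,0 for degrees 0…11.
Multiplying by (1 + 3y)² gives running coefficients 3,19,31,-1,-4,30,18,0,0,0,0,0 for degrees 0…11.
Multiplying by (1 + y + y² - y³ + y⁴) gives running coefficients 3,22,53,46,10,13,76,51,-16,12,18,0 for degrees 0…11.
Finally multiplying by (1 + y²)², the product of all factors after the first has coefficients 3,22,59,90,119,127,149,123,146,127,62,75 for degrees 0…11.
[y¹¹] = 1·75 + 2·146 + 1·127 = 494.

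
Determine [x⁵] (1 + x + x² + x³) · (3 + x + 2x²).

2

(1 + x + x² + x³) has coefficients 1,1,1,1 for degrees 0…3.
(3 + x + 2x²) has coefficients 3,1,2,0,0,0 for degrees 0…5.
[x⁵] = 1·0 + 1·0 + 1·0 + 1·2 = 2.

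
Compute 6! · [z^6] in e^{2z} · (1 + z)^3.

The EGF product rule gives c_6 = Σ_{k_1+k_2=6} C(6; k_1,k_2) · ∏ g_i(k_i), where e^{2z} gives (2)^k; (1+z)^3 gives the falling factorial (3)_k.
g_1(k) for k = 0…6: 1, 2, 4, 8, 16, 32, 64.
g_2(k) for k = 0…6: 1, 3, 6, 6, 0, 0, 0.
c_6 = Σ_k C(6,k)·g_1(k)·g_2(6−k) = 20·8·6 + 15·16·6 + 6·32·3 + 1·64·1 = 960 + 1440 + 576 + 64 = 3040.

3040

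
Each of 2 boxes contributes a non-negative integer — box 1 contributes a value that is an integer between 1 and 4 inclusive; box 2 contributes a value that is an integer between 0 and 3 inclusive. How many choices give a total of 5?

The generating function for the choices is (y + y^2 + y^3 + y^4)·(1 + y + y^2 + y^3); the count is [y^5].
(y + y^2 + y^3 + y^4) has coefficients 0,1,1,1,1 for degrees 0…4.
(1 + y + y^2 + y^3) has coefficients 1,1,1,1,0,0 for degrees 0…5.
[y^5] = 1·0 + 1·1 + 1·1 + 1·1 = 3.

3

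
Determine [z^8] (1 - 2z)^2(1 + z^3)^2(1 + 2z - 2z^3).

(1 - 2z)^2 has coefficients 1,-4,4 for degrees 0…2.
(1 + z^3)^2 has coefficients 1,0,0,2,0,0,1,0,0 for degrees 0…8.
Finally multiplying by (1 + 2z - 2z^3), the product of all factors after the first has coefficients 1,2,0,0,4,0,-3,2,0 for degrees 0…8.
[z^8] = 1·0 − 4·2 + 4·(-3) = -20.

-20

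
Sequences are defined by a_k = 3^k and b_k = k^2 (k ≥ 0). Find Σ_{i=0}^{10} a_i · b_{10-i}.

88507

The convolution is the t^10 coefficient of A(t)B(t).
Σ = 1·100 + 3·81 + 9·64 + 27·49 + 81·36 + 243·25 + 729·16 + 2187·9 + 6561·4 + 19683·1 + 59049·0 = 88507.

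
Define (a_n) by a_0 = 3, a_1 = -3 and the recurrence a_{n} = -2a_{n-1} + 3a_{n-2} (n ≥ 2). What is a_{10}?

The ordinary generating function has denominator 1 + 2z - 3z^2.
Iterating the recurrence: a_0,…,a_{10} = 3, -3, 15, -39, 123, -363, 1095, -3279, 9843, -29523, 88575.

88575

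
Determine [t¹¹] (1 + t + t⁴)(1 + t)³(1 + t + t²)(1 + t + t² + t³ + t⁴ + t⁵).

20

(1 + t + t⁴) has coefficients 1,1,0,0,1 for degrees 0…4.
(1 + t)³ has coefficients 1,3,3,1,0,0,0,0,0,0,0,0 for degrees 0…11.
Multiplying by (1 + t + t²) gives running coefficients 1,4,7,7,4,1,0,0,0,0,0,0 for degrees 0…11.
Finally multiplying by (1 + t + t² + t³ + t⁴ + t⁵), the product of all factors after the first has coefficients 1,5,12,19,23,24,23,19,12,5,1,0 for degrees 0…11.
[t¹¹] = 1·0 + 1·1 + 1·19 = 20.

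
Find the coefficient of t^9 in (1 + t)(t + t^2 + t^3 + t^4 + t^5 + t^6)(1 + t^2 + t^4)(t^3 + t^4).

11

(1 + t) has coefficients 1,1 for degrees 0…1.
(t + t^2 + t^3 + t^4 + t^5 + t^6) has coefficients 0,1,1,1,1,1,1,0,0,0 for degrees 0…9.
Multiplying by (1 + t^2 + t^4) gives running coefficients 0,1,1,2,2,3,3,2,2,1 for degrees 0…9.
Finally multiplying by (t^3 + t^4), the product of all factors after the first has coefficients 0,0,0,0,1,2,3,4,5,6 for degrees 0…9.
[t^9] = 1·6 + 1·5 = 11.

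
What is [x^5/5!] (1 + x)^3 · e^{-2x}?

The EGF product rule gives c_5 = Σ_{k_1+k_2=5} C(5; k_1,k_2) · ∏ g_i(k_i), where (1+x)^3 gives the falling factorial (3)_k; e^{-2x} gives (-2)^k.
g_1(k) for k = 0…5: 1, 3, 6, 6, 0, 0.
g_2(k) for k = 0…5: 1, -2, 4, -8, 16, -32.
c_5 = Σ_k C(5,k)·g_1(k)·g_2(5−k) = 1·1·(-32) + 5·3·16 + 10·6·(-8) + 10·6·4 = −32 + 240 − 480 + 240 = -32.

-32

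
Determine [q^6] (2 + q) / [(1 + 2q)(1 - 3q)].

The denominator gives the recurrence a_n = a_(n−1) + 6a_(n−2) for n ≥ 2; the numerator fixes a_0 = 2, a_1 = 3.
Iterating: 2, 3, 15, 33, 123, 321, 1059, so a_6 = 1059.

1059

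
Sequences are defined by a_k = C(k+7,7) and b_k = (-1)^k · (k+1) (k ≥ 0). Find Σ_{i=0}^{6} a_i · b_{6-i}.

781

Write out a_i and b_{6-i} for i = 0,…,6 and sum the products.
Σ = 1·7 + 8·(-6) + 36·5 + 120·(-4) + 330·3 + 792·(-2) + 1716·1 = 781.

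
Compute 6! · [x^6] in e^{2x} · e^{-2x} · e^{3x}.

729

The EGF product rule gives c_6 = Σ_{k_1+k_2+k_3=6} C(6; k_1,k_2,k_3) · ∏ g_i(k_i), where e^{2x} gives (2)^k; e^{-2x} gives (-2)^k; e^{3x} gives (3)^k.
g_1(k) for k = 0…6: 1, 2, 4, 8, 16, 32, 64.
g_2(k) for k = 0…6: 1, -2, 4, -8, 16, -32, 64.
g_3(k) for k = 0…6: 1, 3, 9, 27, 81, 243, 729.
First combine the last two factors: h(k) = Σ_j C(k,j)·g_2(j)·g_3(k−j) for k = 0…6: 1, 1, 1, 1, 1, 1, 1.
c_6 = Σ_k C(6,k)·g_1(k)·h(6−k) = 1·1·1 + 6·2·1 + 15·4·1 + 20·8·1 + 15·16·1 + 6·32·1 + 1·64·1 = 1 + 12 + 60 + 160 + 240 + 192 + 64 = 729.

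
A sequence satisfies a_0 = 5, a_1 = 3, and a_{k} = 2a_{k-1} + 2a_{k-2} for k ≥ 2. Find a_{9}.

The ordinary generating function has denominator 1 - 2x - 2x^2.
Iterating the recurrence: a_0,…,a_{9} = 5, 3, 16, 38, 108, 292, 800, 2184, 5968, 16304.

16304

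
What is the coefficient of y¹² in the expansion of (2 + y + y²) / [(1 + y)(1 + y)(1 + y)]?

170

The denominator gives the recurrence a_n = −3a_(n−1) − 3a_(n−2) − a_(n−3) for n ≥ 3; the numerator fixes a_0 = 2, a_1 = -5, a_2 = 10.
Iterating: 2, -5, 10, -17, 26, -37, 50, -65, 82, -101, 122, -145, 170, so a_12 = 170.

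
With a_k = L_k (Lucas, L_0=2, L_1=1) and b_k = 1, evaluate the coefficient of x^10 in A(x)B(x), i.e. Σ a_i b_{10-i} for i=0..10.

321

Write out a_i and b_{10-i} for i = 0,…,10 and sum the products.
Σ = 2·1 + 1·1 + 3·1 + 4·1 + 7·1 + 11·1 + 18·1 + 29·1 + 47·1 + 76·1 + 123·1 = 321.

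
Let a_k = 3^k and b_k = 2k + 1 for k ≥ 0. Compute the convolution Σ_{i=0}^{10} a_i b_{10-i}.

Write out a_i and b_{10-i} for i = 0,…,10 and sum the products.
Σ = 1·21 + 3·19 + 9·17 + 27·15 + 81·13 + 243·11 + 729·9 + 2187·7 + 6561·5 + 19683·3 + 59049·1 = 177135.

177135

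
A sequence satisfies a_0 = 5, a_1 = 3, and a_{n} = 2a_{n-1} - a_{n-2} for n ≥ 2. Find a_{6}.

The ordinary generating function has denominator 1 - 2x + x^2.
Iterating the recurrence: a_0,…,a_{6} = 5, 3, 1, -1, -3, -5, -7.

-7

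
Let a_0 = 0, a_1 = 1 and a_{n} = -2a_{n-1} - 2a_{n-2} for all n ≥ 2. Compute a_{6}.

The ordinary generating function has denominator 1 + 2x + 2x^2.
Iterating the recurrence: a_0,…,a_{6} = 0, 1, -2, 2, 0, -4, 8.

8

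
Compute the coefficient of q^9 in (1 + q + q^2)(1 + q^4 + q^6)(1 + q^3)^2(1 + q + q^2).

12

(1 + q + q^2) has coefficients 1,1,1 for degrees 0…2.
(1 + q^4 + q^6) has coefficients 1,0,0,0,1,0,1,0,0,0 for degrees 0…9.
Multiplying by (1 + q^3)^2 gives running coefficients 1,0,0,2,1,0,2,2,0,2 for degrees 0…9.
Finally multiplying by (1 + q + q^2), the product of all factors after the first has coefficients 1,1,1,2,3,3,3,4,4,4 for degrees 0…9.
[q^9] = 1·4 + 1·4 + 1·4 = 12.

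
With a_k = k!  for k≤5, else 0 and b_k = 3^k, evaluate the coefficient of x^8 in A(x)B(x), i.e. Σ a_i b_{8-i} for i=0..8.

16848

This is [x^8] in the product of the two ordinary generating functions.
Σ = 1·6561 + 1·2187 + 2·729 + 6·243 + 24·81 + 120·27 + 0·9 + 0·3 + 0·1 = 16848.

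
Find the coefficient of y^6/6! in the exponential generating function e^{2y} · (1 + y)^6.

The EGF product rule gives c_6 = Σ_{k_1+k_2=6} C(6; k_1,k_2) · ∏ g_i(k_i), where e^{2y} gives (2)^k; (1+y)^6 gives the falling factorial (6)_k.
g_1(k) for k = 0…6: 1, 2, 4, 8, 16, 32, 64.
g_2(k) for k = 0…6: 1, 6, 30, 120, 360, 720, 720.
c_6 = Σ_k C(6,k)·g_1(k)·g_2(6−k) = 1·1·720 + 6·2·720 + 15·4·360 + 20·8·120 + 15·16·30 + 6·32·6 + 1·64·1 = 720 + 8640 + 21600 + 19200 + 7200 + 1152 + 64 = 58576.

58576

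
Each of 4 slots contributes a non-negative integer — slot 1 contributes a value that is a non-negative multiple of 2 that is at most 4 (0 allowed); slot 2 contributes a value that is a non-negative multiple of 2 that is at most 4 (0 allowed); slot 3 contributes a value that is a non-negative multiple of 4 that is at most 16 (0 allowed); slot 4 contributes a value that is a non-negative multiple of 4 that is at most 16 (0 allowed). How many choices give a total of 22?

The generating function for the choices is (1 + q^2 + q^4)·(1 + q^2 + q^4)·(1 + q^4 + q^8 + q^12 + q^16)·(1 + q^4 + q^8 + q^12 + q^16); the count is [q^22].
(1 + q^2 + q^4) has coefficients 1,0,1,0,1 for degrees 0…4.
(1 + q^2 + q^4) has coefficients 1,0,1,0,1,0,0,0,0,0,0,0,0,0,0,0,0,0,0,0,0,0,0 for degrees 0…22.
Multiplying by (1 + q^4 + q^8 + q^12 + q^16) gives running coefficients 1,0,1,0,2,0,1,0,2,0,1,0,2,0,1,0,2,0,1,0,1,0,0 for degrees 0…22.
Finally multiplying by (1 + q^4 + q^8 + q^12 + q^16), the product of all factors after the first has coefficients 1,0,1,0,3,0,2,0,5,0,3,0,7,0,4,0,9,0,5,0,9,0,4 for degrees 0…22.
[q^22] = 1·4 + 1·9 + 1·5 = 18.

18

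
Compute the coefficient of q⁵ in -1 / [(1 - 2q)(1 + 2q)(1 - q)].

Partial fractions give a closed form: a_n = (-1)·2^n + (-1/3)·(-2)^n + (1/3)·1^n.
At n = 5: a_5 = -21.

-21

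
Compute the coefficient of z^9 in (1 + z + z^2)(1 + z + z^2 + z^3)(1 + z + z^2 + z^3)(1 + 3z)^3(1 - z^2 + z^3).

282

(1 + z + z^2) has coefficients 1,1,1 for degrees 0…2.
(1 + z + z^2 + z^3) has coefficients 1,1,1,1,0,0,0,0,0,0 for degrees 0…9.
Multiplying by (1 + z + z^2 + z^3) gives running coefficients 1,2,3,4,3,2,1,0,0,0 for degrees 0…9.
Multiplying by (1 + 3z)^3 gives running coefficients 1,11,48,112,174,218,208,144,81,27 for degrees 0…9.
Finally multiplying by (1 - z^2 + z^3), the product of all factors after the first has coefficients 1,11,47,102,137,154,146,100,91,91 for degrees 0…9.
[z^9] = 1·91 + 1·91 + 1·100 = 282.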